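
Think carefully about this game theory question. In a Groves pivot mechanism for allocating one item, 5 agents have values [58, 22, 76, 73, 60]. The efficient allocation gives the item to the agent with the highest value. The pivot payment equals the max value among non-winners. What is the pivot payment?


Step 1: The efficient winner is agent 2 with value 76
Step 2: Other agents' values: [58, 22, 73, 60]
Step 3: Pivot payment = max(others) = 73
Step 4: The winner pays 73

73


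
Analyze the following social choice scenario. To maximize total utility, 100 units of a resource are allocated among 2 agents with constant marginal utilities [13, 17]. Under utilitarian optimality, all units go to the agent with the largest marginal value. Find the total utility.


Step 1: The marginal utilities are [13, 17]
Step 2: The highest marginal utility is 17
Step 3: All 100 units go to that agent
Step 4: Total utility = 17 * 100 = 1700

1700


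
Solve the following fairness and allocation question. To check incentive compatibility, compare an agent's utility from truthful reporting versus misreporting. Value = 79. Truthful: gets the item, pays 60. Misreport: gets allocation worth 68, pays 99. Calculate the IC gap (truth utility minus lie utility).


Step 1: U(truth) = value - payment = 79 - 60 = 19
Step 2: U(lie) = allocation - payment = 68 - 99 = -31
Step 3: IC gap = 19 - (-31) = 50

50


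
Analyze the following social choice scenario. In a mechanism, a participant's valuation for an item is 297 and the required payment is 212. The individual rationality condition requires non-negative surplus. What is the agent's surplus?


Step 1: Surplus = value - payment = 297 - 212 = 85
Step 2: IR is satisfied (surplus >= 0)

85


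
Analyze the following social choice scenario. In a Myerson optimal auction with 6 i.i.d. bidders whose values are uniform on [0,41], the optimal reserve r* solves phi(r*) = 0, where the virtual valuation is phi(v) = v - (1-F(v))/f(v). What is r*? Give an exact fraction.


Step 1: For U[0,41], F(v) = v/41 and f(v) = 1/41
Step 2: phi(v) = v - (1 - v/41)/(1/41) = v - (41 - v) = 2v - 41
Step 3: Set phi(r*) = 0: 2r* - 41 = 0
Step 4: r* = 41/2 (the number of bidders n = 6 does not enter)

41/2


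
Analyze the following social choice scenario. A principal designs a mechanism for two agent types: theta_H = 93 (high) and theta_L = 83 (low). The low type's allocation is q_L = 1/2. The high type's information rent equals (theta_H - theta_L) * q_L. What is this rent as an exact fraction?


Step 1: theta_H - theta_L = 93 - 83 = 10
Step 2: Information rent = (theta_H - theta_L) * q_L
Step 3: = 10 * 1/2
Step 4: = 5

5


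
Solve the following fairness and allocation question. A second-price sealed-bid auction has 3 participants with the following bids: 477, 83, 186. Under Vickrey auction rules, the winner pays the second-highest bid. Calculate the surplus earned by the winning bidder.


Step 1: Sort bids in descending order: 477, 186, 83
Step 2: The winning bid is the highest: 477
Step 3: The payment equals the second-highest bid: 186
Step 4: Surplus = winner's bid - payment = 477 - 186 = 291

291


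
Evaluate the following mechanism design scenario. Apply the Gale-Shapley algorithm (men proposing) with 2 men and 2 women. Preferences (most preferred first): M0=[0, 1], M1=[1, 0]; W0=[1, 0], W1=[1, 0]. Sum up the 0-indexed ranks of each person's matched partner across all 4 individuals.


Step 1: Run Gale-Shapley (men propose, women hold best offer):
  M0 proposes to W0; she accepts
  M1 proposes to W1; she accepts
Step 2: Final matching: W0-M0, W1-M1
Step 3: 0-indexed ranks (man's rank of his match, then woman's): 0 + 1 + 0 + 0
Step 4: Total rank sum = 1

1


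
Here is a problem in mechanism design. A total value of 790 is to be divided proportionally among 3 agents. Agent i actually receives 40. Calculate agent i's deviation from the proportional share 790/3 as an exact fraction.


Step 1: Proportional share = 790/3
Step 2: Agent's actual allocation = 40
Step 3: Excess = 40 - 790/3 = -670/3

-670/3


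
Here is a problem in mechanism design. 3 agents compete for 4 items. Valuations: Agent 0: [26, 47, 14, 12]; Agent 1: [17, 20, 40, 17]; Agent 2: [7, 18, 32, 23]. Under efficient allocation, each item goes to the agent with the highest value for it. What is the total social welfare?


Step 1: For each item, find the maximum value among all agents.
Step 2: Item 0 -> Agent 0 (value 26)
Step 3: Item 1 -> Agent 0 (value 47)
Step 4: Item 2 -> Agent 1 (value 40)
Step 5: Item 3 -> Agent 2 (value 23)
Step 6: Total welfare = 26 + 47 + 40 + 23 = 136

136


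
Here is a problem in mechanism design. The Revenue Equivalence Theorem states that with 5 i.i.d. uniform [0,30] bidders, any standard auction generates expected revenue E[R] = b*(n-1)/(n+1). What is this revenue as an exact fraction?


Step 1: By Revenue Equivalence, expected revenue = b*(n-1)/(n+1)
Step 2: Substituting n = 5, b = 30
Step 3: Revenue = 30*(5-1)/(5+1) = 30*4/6
Step 4: Revenue = 120/6 = 20

20


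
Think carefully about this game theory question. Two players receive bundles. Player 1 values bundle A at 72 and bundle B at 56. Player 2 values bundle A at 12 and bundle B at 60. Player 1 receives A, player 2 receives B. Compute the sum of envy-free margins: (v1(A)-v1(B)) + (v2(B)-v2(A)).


Step 1: Player 1's margin = v1(A) - v1(B) = 72 - 56 = 16
Step 2: Player 2's margin = v2(B) - v2(A) = 60 - 12 = 48
Step 3: Total margin = 16 + 48 = 64

64


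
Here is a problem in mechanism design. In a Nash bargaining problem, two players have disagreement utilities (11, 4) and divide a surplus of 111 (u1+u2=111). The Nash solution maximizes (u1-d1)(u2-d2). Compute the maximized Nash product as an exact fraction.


Step 1: The Nash solution splits surplus symmetrically above the disagreement point
Step 2: u1 = (total + d1 - d2)/2 = (111 + 11 - 4)/2 = 59
Step 3: u2 = (total - d1 + d2)/2 = (111 - 11 + 4)/2 = 52
Step 4: Nash product = (59 - 11) * (52 - 4)
Step 5: = 48 * 48 = 2304

2304


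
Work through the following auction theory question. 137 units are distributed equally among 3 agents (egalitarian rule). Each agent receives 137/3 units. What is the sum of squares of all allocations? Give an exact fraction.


Step 1: Each agent's share = 137/3
Step 2: Square of each share = (137/3)^2 = 18769/9
Step 3: Sum of squares = 3 * 18769/9 = 18769/3

18769/3


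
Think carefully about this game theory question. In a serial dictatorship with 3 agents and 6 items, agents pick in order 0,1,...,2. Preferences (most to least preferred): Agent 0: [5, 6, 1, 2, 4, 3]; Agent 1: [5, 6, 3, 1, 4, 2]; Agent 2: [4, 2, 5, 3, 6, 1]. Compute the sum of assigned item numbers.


Step 1: Agent 0 picks item 5
Step 2: Agent 1 picks item 6
Step 3: Agent 2 picks item 4
Step 4: Sum = 5 + 6 + 4 = 15

15


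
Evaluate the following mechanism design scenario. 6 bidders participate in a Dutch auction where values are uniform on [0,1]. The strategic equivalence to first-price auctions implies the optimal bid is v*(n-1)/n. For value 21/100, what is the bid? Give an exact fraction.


Step 1: Dutch auctions are strategically equivalent to first-price auctions
Step 2: The equilibrium bid is b(v) = v*(n-1)/n
Step 3: b = 21/100 * 5/6
Step 4: b = 7/40

7/40


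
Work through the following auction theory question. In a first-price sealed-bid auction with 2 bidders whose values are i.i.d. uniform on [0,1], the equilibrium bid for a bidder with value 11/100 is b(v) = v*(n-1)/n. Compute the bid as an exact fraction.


Step 1: The symmetric BNE bidding function is b(v) = v * (n-1) / n
Step 2: Substitute v = 11/100 and n = 2
Step 3: b = 11/100 * 1/2
Step 4: b = 11/200

11/200


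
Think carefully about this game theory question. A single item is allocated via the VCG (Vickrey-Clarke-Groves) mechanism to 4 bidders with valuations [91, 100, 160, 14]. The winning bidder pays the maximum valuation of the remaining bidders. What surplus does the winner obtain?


Step 1: The winner is the agent with the highest value: agent 2 with value 160
Step 2: Values of other agents: [91, 100, 14]
Step 3: VCG payment = max of others' values = 100
Step 4: Surplus = 160 - 100 = 60

60


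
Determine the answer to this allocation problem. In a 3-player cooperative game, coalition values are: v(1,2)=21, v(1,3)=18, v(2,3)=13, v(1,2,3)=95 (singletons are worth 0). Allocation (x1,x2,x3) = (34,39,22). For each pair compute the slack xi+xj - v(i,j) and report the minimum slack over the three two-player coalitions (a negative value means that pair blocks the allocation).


Step 1: Slack for coalition (1,2): x1+x2 - v12 = 73 - 21 = 52
Step 2: Slack for coalition (1,3): x1+x3 - v13 = 56 - 18 = 38
Step 3: Slack for coalition (2,3): x2+x3 - v23 = 61 - 13 = 48
Step 4: Minimum slack = min(52, 38, 48) = 38, attained by (1,3); no pair can gain by deviating, so the allocation is in the core

38


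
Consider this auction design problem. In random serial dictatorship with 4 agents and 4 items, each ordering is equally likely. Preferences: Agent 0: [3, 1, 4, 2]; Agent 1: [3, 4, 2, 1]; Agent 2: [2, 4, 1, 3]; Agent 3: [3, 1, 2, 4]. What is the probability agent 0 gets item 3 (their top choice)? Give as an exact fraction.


Step 1: Agent 0 wants item 3
Step 2: There are 24 possible orderings of agents
Step 3: In 8 orderings, agent 0 gets item 3
Step 4: Probability = 8/24 = 1/3

1/3


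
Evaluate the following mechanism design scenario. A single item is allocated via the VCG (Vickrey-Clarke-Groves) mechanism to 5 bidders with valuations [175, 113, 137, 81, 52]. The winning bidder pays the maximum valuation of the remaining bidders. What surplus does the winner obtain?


Step 1: The winner is the agent with the highest value: agent 0 with value 175
Step 2: Values of other agents: [113, 137, 81, 52]
Step 3: VCG payment = max of others' values = 137
Step 4: Surplus = 175 - 137 = 38

38


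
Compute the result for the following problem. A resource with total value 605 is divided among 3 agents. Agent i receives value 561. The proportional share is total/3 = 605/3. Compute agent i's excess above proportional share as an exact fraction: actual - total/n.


Step 1: Proportional share = 605/3
Step 2: Agent's actual allocation = 561
Step 3: Excess = 561 - 605/3 = 1078/3

1078/3


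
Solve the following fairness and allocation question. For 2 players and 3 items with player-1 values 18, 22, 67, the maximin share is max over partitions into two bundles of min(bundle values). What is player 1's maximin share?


Step 1: Item values = 18, 22, 67
Step 2: Enumerate all 2-bundle partitions and take the smaller bundle:
  Partition 1: {18} vs {22,67} -> bundles 18, 89; min = 18
  Partition 2: {22} vs {18,67} -> bundles 22, 85; min = 22
  Partition 3: {67} vs {18,22} -> bundles 67, 40; min = 40
Step 3: MMS = max(18, 22, 40) = 40

40


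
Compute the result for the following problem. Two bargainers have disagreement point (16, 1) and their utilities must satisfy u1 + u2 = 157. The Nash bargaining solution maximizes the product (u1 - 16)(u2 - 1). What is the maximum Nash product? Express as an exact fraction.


Step 1: The Nash solution splits surplus symmetrically above the disagreement point
Step 2: u1 = (total + d1 - d2)/2 = (157 + 16 - 1)/2 = 86
Step 3: u2 = (total - d1 + d2)/2 = (157 - 16 + 1)/2 = 71
Step 4: Nash product = (86 - 16) * (71 - 1)
Step 5: = 70 * 70 = 4900

4900


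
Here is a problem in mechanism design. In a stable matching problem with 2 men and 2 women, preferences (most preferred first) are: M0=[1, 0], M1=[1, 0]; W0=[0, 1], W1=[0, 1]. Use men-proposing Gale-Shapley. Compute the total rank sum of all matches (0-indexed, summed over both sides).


Step 1: Run Gale-Shapley (men propose, women hold best offer):
  M0 proposes to W1; she accepts
  M1 proposes to W1; rejected
  M1 proposes to W0; she accepts
Step 2: Final matching: W0-M1, W1-M0
Step 3: 0-indexed ranks (man's rank of his match, then woman's): 1 + 1 + 0 + 0
Step 4: Total rank sum = 2

2


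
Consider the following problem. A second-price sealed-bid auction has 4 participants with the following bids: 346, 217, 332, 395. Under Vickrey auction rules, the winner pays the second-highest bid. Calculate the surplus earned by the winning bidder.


Step 1: Sort bids in descending order: 395, 346, 332, 217
Step 2: The winning bid is the highest: 395
Step 3: The payment equals the second-highest bid: 346
Step 4: Surplus = winner's bid - payment = 395 - 346 = 49

49


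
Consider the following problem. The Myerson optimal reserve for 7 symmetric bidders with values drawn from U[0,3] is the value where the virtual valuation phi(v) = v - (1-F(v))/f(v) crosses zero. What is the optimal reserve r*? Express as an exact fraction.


Step 1: For U[0,3], F(v) = v/3 and f(v) = 1/3
Step 2: phi(v) = v - (1 - v/3)/(1/3) = v - (3 - v) = 2v - 3
Step 3: Set phi(r*) = 0: 2r* - 3 = 0
Step 4: r* = 3/2 (the number of bidders n = 7 does not enter)

3/2


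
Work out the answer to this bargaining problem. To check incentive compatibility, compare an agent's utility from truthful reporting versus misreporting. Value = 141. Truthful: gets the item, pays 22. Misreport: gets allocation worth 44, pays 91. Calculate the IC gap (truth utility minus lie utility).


Step 1: U(truth) = value - payment = 141 - 22 = 119
Step 2: U(lie) = allocation - payment = 44 - 91 = -47
Step 3: IC gap = 119 - (-47) = 166

166


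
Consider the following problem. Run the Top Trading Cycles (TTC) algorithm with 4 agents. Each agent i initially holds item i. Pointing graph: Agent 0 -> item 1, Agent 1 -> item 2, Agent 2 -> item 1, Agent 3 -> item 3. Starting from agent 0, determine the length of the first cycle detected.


Step 1: Trace the pointer graph from agent 0: 0 -> 1 -> 2 -> 1
Step 2: A cycle is detected when we revisit agent 1
Step 3: The cycle is: 1 -> 2 -> 1
Step 4: Cycle length = 2

2


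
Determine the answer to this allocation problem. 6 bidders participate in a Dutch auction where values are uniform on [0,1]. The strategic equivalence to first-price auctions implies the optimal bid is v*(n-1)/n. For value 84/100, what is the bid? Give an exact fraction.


Step 1: Dutch auctions are strategically equivalent to first-price auctions
Step 2: The equilibrium bid is b(v) = v*(n-1)/n
Step 3: b = 21/25 * 5/6
Step 4: b = 7/10

7/10


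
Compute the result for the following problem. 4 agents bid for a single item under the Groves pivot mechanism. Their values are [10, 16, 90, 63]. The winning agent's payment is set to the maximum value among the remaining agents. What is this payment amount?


Step 1: The efficient winner is agent 2 with value 90
Step 2: Other agents' values: [10, 16, 63]
Step 3: Pivot payment = max(others) = 63
Step 4: The winner pays 63

63


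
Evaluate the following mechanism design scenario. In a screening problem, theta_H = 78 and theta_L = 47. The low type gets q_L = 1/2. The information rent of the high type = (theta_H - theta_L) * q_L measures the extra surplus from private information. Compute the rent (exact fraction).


Step 1: theta_H - theta_L = 78 - 47 = 31
Step 2: Information rent = (theta_H - theta_L) * q_L
Step 3: = 31 * 1/2
Step 4: = 31/2

31/2


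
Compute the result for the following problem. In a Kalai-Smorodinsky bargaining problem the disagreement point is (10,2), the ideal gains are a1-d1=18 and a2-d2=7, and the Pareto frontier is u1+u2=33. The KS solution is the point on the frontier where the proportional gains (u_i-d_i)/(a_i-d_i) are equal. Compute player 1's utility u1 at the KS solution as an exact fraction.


Step 1: At the KS point, (u1-d1)/r1 = (u2-d2)/r2 = t and u1+u2 = 33
Step 2: u1 = d1 + r1*t and u2 = d2 + r2*t, so (d1 + r1*t) + (d2 + r2*t) = 33
Step 3: t = (33 - 10 - 2)/(18 + 7) = 21/25
Step 4: u1 = d1 + r1*t = 10 + 18 * 21/25 = 628/25
Step 5: (Check: u2 = d2 + r2*t = 197/25; u1+u2 = 628/25 + 197/25 = 33, on the frontier.)

628/25


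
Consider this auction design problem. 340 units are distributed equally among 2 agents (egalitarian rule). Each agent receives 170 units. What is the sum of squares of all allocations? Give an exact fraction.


Step 1: Each agent's share = 340/2 = 170
Step 2: Square of each share = (170)^2 = 28900
Step 3: Sum of squares = 2 * 28900 = 57800

57800


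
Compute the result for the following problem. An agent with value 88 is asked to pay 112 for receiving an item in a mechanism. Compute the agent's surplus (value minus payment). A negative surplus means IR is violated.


Step 1: Surplus = value - payment = 88 - 112 = -24
Step 2: IR is violated (surplus < 0)

-24


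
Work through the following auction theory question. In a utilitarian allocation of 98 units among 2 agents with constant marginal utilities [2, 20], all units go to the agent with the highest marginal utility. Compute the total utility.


Step 1: The marginal utilities are [2, 20]
Step 2: The highest marginal utility is 20
Step 3: All 98 units go to that agent
Step 4: Total utility = 20 * 98 = 1960

1960


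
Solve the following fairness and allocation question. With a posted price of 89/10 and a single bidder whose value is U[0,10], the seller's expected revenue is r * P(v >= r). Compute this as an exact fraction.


Step 1: Posted price r = 89/10, value support [0,10]
Step 2: P(v >= r) = (10 - 89/10)/10 = 11/100
Step 3: Expected revenue = r * P(v >= r) = 89/10 * 11/100
Step 4: Revenue = 979/1000

979/1000


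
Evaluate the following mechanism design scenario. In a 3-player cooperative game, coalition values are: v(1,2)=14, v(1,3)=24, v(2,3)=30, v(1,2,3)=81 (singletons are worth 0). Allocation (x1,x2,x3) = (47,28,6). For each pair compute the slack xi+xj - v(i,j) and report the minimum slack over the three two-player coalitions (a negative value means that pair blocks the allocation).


Step 1: Slack for coalition (1,2): x1+x2 - v12 = 75 - 14 = 61
Step 2: Slack for coalition (1,3): x1+x3 - v13 = 53 - 24 = 29
Step 3: Slack for coalition (2,3): x2+x3 - v23 = 34 - 30 = 4
Step 4: Minimum slack = min(61, 29, 4) = 4, attained by (2,3); no pair can gain by deviating, so the allocation is in the core

4


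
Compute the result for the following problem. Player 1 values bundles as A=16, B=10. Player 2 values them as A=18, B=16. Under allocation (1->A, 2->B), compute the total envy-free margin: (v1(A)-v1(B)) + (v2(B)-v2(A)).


Step 1: Player 1's margin = v1(A) - v1(B) = 16 - 10 = 6
Step 2: Player 2's margin = v2(B) - v2(A) = 16 - 18 = -2
Step 3: Total margin = 6 + -2 = 4

4


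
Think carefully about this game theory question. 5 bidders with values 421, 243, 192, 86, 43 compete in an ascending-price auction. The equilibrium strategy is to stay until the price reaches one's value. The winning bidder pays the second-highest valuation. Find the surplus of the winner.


Step 1: Identify the highest value: 421
Step 2: Identify the second-highest value: 243
Step 3: The final price = second-highest value = 243
Step 4: Surplus = 421 - 243 = 178

178


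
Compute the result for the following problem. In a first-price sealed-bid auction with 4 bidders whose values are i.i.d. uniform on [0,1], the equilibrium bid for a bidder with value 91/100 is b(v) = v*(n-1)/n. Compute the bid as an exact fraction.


Step 1: The symmetric BNE bidding function is b(v) = v * (n-1) / n
Step 2: Substitute v = 91/100 and n = 4
Step 3: b = 91/100 * 3/4
Step 4: b = 273/400

273/400


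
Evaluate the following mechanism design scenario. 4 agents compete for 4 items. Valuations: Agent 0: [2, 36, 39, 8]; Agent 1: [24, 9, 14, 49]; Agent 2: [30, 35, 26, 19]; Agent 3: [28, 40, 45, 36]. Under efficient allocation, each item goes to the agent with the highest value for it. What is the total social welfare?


Step 1: For each item, find the maximum value among all agents.
Step 2: Item 0 -> Agent 2 (value 30)
Step 3: Item 1 -> Agent 3 (value 40)
Step 4: Item 2 -> Agent 3 (value 45)
Step 5: Item 3 -> Agent 1 (value 49)
Step 6: Total welfare = 30 + 40 + 45 + 49 = 164

164


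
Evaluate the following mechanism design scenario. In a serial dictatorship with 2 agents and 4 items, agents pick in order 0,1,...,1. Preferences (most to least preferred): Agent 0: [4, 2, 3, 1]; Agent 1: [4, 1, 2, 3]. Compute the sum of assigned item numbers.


Step 1: Agent 0 picks item 4
Step 2: Agent 1 picks item 1
Step 3: Sum = 4 + 1 = 5

5


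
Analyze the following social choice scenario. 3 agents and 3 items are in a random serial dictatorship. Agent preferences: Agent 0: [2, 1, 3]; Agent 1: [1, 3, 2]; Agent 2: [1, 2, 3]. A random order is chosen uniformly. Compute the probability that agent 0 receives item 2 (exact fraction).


Step 1: Agent 0 wants item 2
Step 2: There are 6 possible orderings of agents
Step 3: In 5 orderings, agent 0 gets item 2
Step 4: Probability = 5/6

5/6


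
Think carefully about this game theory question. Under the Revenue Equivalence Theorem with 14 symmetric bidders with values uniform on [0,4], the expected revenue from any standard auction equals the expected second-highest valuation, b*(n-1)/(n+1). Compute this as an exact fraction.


Step 1: By Revenue Equivalence, expected revenue = b*(n-1)/(n+1)
Step 2: Substituting n = 14, b = 4
Step 3: Revenue = 4*(14-1)/(14+1) = 4*13/15
Step 4: Revenue = 52/15

52/15


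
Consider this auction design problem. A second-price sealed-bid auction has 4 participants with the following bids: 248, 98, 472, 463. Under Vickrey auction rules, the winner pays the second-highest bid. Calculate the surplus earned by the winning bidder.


Step 1: Sort bids in descending order: 472, 463, 248, 98
Step 2: The winning bid is the highest: 472
Step 3: The payment equals the second-highest bid: 463
Step 4: Surplus = winner's bid - payment = 472 - 463 = 9

9


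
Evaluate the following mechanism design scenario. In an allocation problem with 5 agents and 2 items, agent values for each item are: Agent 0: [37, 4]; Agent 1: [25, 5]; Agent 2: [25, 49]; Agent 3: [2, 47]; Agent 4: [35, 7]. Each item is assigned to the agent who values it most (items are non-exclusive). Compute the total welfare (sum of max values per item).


Step 1: For each item, find the maximum value among all agents.
Step 2: Item 0 -> Agent 0 (value 37)
Step 3: Item 1 -> Agent 2 (value 49)
Step 4: Total welfare = 37 + 49 = 86

86


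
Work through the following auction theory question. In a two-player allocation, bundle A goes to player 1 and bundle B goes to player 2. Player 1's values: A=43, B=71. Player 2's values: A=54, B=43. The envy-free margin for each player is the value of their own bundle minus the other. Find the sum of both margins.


Step 1: Player 1's margin = v1(A) - v1(B) = 43 - 71 = -28
Step 2: Player 2's margin = v2(B) - v2(A) = 43 - 54 = -11
Step 3: Total margin = -28 + -11 = -39

-39


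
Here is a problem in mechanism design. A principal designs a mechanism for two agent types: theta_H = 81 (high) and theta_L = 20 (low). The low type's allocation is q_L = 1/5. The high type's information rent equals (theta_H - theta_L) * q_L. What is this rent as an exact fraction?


Step 1: theta_H - theta_L = 81 - 20 = 61
Step 2: Information rent = (theta_H - theta_L) * q_L
Step 3: = 61 * 1/5
Step 4: = 61/5

61/5


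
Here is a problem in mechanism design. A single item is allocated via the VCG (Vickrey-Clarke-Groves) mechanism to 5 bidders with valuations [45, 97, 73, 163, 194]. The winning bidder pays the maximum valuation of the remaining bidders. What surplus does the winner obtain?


Step 1: The winner is the agent with the highest value: agent 4 with value 194
Step 2: Values of other agents: [45, 97, 73, 163]
Step 3: VCG payment = max of others' values = 163
Step 4: Surplus = 194 - 163 = 31

31


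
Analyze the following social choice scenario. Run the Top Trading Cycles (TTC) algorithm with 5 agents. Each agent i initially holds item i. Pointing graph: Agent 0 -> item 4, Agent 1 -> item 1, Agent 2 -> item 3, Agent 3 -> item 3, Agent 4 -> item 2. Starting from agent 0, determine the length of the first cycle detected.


Step 1: Trace the pointer graph from agent 0: 0 -> 4 -> 2 -> 3 -> 3
Step 2: A cycle is detected when we revisit agent 3
Step 3: The cycle is: 3 -> 3
Step 4: Cycle length = 1

1


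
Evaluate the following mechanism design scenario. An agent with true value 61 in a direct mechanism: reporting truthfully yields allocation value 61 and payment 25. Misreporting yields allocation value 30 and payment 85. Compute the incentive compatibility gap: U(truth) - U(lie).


Step 1: U(truth) = value - payment = 61 - 25 = 36
Step 2: U(lie) = allocation - payment = 30 - 85 = -55
Step 3: IC gap = 36 - (-55) = 91

91


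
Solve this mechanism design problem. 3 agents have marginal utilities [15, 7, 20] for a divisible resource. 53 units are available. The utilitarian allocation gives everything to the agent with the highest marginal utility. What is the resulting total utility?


Step 1: The marginal utilities are [15, 7, 20]
Step 2: The highest marginal utility is 20
Step 3: All 53 units go to that agent
Step 4: Total utility = 20 * 53 = 1060

1060


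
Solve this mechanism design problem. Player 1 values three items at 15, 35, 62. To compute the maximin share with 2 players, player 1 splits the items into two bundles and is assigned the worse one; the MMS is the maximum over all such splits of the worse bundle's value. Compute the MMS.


Step 1: Item values = 15, 35, 62
Step 2: Enumerate all 2-bundle partitions and take the smaller bundle:
  Partition 1: {15} vs {35,62} -> bundles 15, 97; min = 15
  Partition 2: {35} vs {15,62} -> bundles 35, 77; min = 35
  Partition 3: {62} vs {15,35} -> bundles 62, 50; min = 50
Step 3: MMS = max(15, 35, 50) = 50

50


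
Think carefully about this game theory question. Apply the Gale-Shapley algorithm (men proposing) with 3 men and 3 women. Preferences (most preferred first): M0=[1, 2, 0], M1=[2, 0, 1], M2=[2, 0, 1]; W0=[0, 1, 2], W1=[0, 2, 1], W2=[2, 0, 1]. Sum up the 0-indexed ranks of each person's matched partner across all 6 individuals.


Step 1: Run Gale-Shapley (men propose, women hold best offer):
  M0 proposes to W1; she accepts
  M1 proposes to W2; she accepts
  M2 proposes to W2; she switches from M1
  M1 proposes to W0; she accepts
Step 2: Final matching: W0-M1, W1-M0, W2-M2
Step 3: 0-indexed ranks (man's rank of his match, then woman's): 1 + 1 + 0 + 0 + 0 + 0
Step 4: Total rank sum = 2

2


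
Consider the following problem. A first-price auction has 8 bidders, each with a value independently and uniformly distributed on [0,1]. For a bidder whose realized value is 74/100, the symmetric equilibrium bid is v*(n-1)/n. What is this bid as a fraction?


Step 1: The symmetric BNE bidding function is b(v) = v * (n-1) / n
Step 2: Substitute v = 37/50 and n = 8
Step 3: b = 37/50 * 7/8
Step 4: b = 259/400

259/400


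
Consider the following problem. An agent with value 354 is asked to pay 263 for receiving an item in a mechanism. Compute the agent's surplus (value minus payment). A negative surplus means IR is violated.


Step 1: Surplus = value - payment = 354 - 263 = 91
Step 2: IR is satisfied (surplus >= 0)

91


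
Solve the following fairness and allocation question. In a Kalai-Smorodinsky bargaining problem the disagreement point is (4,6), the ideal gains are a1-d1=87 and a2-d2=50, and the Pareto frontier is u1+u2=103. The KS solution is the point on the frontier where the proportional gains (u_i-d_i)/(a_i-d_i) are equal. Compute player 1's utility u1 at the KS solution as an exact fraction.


Step 1: At the KS point, (u1-d1)/r1 = (u2-d2)/r2 = t and u1+u2 = 103
Step 2: u1 = d1 + r1*t and u2 = d2 + r2*t, so (d1 + r1*t) + (d2 + r2*t) = 103
Step 3: t = (103 - 4 - 6)/(87 + 50) = 93/137
Step 4: u1 = d1 + r1*t = 4 + 87 * 93/137 = 8639/137
Step 5: (Check: u2 = d2 + r2*t = 5472/137; u1+u2 = 8639/137 + 5472/137 = 103, on the frontier.)

8639/137


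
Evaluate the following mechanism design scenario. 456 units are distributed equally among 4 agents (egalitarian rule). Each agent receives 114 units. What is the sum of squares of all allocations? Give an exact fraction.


Step 1: Each agent's share = 456/4 = 114
Step 2: Square of each share = (114)^2 = 12996
Step 3: Sum of squares = 4 * 12996 = 51984

51984


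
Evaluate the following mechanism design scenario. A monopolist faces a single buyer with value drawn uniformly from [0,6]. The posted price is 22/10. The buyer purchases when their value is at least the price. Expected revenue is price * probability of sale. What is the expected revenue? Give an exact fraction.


Step 1: Posted price r = 11/5, value support [0,6]
Step 2: P(v >= r) = (6 - 11/5)/6 = 19/30
Step 3: Expected revenue = r * P(v >= r) = 11/5 * 19/30
Step 4: Revenue = 209/150

209/150


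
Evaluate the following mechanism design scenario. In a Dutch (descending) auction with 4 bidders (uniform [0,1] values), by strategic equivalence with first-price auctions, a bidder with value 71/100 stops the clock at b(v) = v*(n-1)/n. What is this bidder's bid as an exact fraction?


Step 1: Dutch auctions are strategically equivalent to first-price auctions
Step 2: The equilibrium bid is b(v) = v*(n-1)/n
Step 3: b = 71/100 * 3/4
Step 4: b = 213/400

213/400


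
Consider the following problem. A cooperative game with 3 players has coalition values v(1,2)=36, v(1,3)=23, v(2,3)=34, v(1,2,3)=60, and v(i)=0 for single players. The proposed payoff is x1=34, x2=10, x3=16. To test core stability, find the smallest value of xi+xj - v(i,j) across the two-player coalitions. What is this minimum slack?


Step 1: Slack for coalition (1,2): x1+x2 - v12 = 44 - 36 = 8
Step 2: Slack for coalition (1,3): x1+x3 - v13 = 50 - 23 = 27
Step 3: Slack for coalition (2,3): x2+x3 - v23 = 26 - 34 = -8
Step 4: Minimum slack = min(8, 27, -8) = -8, attained by (2,3); coalition (2,3) can block (slack < 0), so the allocation is not in the core

-8


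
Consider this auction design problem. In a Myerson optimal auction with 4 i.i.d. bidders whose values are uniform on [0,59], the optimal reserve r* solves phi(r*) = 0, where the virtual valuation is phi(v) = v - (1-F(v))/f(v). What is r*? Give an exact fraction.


Step 1: For U[0,59], F(v) = v/59 and f(v) = 1/59
Step 2: phi(v) = v - (1 - v/59)/(1/59) = v - (59 - v) = 2v - 59
Step 3: Set phi(r*) = 0: 2r* - 59 = 0
Step 4: r* = 59/2 (the number of bidders n = 4 does not enter)

59/2


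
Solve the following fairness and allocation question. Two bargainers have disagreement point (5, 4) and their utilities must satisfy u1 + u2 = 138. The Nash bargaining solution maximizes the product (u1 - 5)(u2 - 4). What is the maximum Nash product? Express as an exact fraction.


Step 1: The Nash solution splits surplus symmetrically above the disagreement point
Step 2: u1 = (total + d1 - d2)/2 = (138 + 5 - 4)/2 = 139/2
Step 3: u2 = (total - d1 + d2)/2 = (138 - 5 + 4)/2 = 137/2
Step 4: Nash product = (139/2 - 5) * (137/2 - 4)
Step 5: = 129/2 * 129/2 = 16641/4

16641/4


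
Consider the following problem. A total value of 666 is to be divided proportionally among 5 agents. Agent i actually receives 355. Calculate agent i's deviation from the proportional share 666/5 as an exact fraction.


Step 1: Proportional share = 666/5
Step 2: Agent's actual allocation = 355
Step 3: Excess = 355 - 666/5 = 1109/5

1109/5


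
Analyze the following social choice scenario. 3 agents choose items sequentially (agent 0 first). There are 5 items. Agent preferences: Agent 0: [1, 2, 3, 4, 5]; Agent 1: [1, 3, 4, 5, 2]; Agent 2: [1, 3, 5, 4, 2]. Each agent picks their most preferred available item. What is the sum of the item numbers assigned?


Step 1: Agent 0 picks item 1
Step 2: Agent 1 picks item 3
Step 3: Agent 2 picks item 5
Step 4: Sum = 1 + 3 + 5 = 9

9


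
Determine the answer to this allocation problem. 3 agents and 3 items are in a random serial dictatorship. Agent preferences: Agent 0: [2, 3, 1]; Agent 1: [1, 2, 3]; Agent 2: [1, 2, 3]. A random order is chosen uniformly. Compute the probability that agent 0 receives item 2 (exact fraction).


Step 1: Agent 0 wants item 2
Step 2: There are 6 possible orderings of agents
Step 3: In 4 orderings, agent 0 gets item 2
Step 4: Probability = 4/6 = 2/3

2/3


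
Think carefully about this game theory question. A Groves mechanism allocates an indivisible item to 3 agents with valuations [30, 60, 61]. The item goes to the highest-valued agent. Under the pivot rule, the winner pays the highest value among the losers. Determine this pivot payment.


Step 1: The efficient winner is agent 2 with value 61
Step 2: Other agents' values: [30, 60]
Step 3: Pivot payment = max(others) = 60
Step 4: The winner pays 60

60


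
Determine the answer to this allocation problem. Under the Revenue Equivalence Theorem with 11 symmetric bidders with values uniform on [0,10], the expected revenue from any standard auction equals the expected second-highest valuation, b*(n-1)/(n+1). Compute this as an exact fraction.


Step 1: By Revenue Equivalence, expected revenue = b*(n-1)/(n+1)
Step 2: Substituting n = 11, b = 10
Step 3: Revenue = 10*(11-1)/(11+1) = 10*10/12
Step 4: Revenue = 100/12 = 25/3

25/3


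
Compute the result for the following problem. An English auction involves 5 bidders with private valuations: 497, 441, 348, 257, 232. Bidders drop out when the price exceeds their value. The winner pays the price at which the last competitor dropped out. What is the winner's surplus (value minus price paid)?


Step 1: Identify the highest value: 497
Step 2: Identify the second-highest value: 441
Step 3: The final price = second-highest value = 441
Step 4: Surplus = 497 - 441 = 56

56


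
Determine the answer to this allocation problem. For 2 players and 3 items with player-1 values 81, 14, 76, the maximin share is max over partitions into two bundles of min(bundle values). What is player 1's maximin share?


Step 1: Item values = 81, 14, 76
Step 2: Enumerate all 2-bundle partitions and take the smaller bundle:
  Partition 1: {81} vs {14,76} -> bundles 81, 90; min = 81
  Partition 2: {14} vs {81,76} -> bundles 14, 157; min = 14
  Partition 3: {76} vs {81,14} -> bundles 76, 95; min = 76
Step 3: MMS = max(81, 14, 76) = 81

81


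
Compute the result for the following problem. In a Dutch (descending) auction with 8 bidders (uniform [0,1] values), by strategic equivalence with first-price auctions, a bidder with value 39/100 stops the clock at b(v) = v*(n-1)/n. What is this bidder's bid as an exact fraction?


Step 1: Dutch auctions are strategically equivalent to first-price auctions
Step 2: The equilibrium bid is b(v) = v*(n-1)/n
Step 3: b = 39/100 * 7/8
Step 4: b = 273/800

273/800


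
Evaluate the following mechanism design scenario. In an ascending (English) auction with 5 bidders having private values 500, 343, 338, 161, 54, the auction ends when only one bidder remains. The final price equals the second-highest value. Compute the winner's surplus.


Step 1: Identify the highest value: 500
Step 2: Identify the second-highest value: 343
Step 3: The final price = second-highest value = 343
Step 4: Surplus = 500 - 343 = 157

157


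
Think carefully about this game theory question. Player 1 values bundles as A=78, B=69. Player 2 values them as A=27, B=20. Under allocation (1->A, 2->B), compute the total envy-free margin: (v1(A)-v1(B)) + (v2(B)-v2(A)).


Step 1: Player 1's margin = v1(A) - v1(B) = 78 - 69 = 9
Step 2: Player 2's margin = v2(B) - v2(A) = 20 - 27 = -7
Step 3: Total margin = 9 + -7 = 2

2


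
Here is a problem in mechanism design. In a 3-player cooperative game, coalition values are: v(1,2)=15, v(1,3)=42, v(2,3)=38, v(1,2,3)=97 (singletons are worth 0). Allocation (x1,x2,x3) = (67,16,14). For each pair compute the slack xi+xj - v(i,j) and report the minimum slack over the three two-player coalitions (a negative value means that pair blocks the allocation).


Step 1: Slack for coalition (1,2): x1+x2 - v12 = 83 - 15 = 68
Step 2: Slack for coalition (1,3): x1+x3 - v13 = 81 - 42 = 39
Step 3: Slack for coalition (2,3): x2+x3 - v23 = 30 - 38 = -8
Step 4: Minimum slack = min(68, 39, -8) = -8, attained by (2,3); coalition (2,3) can block (slack < 0), so the allocation is not in the core

-8


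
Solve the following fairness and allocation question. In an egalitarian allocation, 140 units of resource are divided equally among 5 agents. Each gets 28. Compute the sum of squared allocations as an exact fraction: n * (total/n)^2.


Step 1: Each agent's share = 140/5 = 28
Step 2: Square of each share = (28)^2 = 784
Step 3: Sum of squares = 5 * 784 = 3920

3920


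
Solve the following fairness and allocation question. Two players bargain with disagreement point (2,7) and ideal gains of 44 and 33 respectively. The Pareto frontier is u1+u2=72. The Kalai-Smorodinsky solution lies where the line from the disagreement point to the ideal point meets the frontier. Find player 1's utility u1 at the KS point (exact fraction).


Step 1: At the KS point, (u1-d1)/r1 = (u2-d2)/r2 = t and u1+u2 = 72
Step 2: u1 = d1 + r1*t and u2 = d2 + r2*t, so (d1 + r1*t) + (d2 + r2*t) = 72
Step 3: t = (72 - 2 - 7)/(44 + 33) = 63/77 = 9/11
Step 4: u1 = d1 + r1*t = 2 + 44 * 9/11 = 38
Step 5: (Check: u2 = d2 + r2*t = 34; u1+u2 = 38 + 34 = 72, on the frontier.)

38


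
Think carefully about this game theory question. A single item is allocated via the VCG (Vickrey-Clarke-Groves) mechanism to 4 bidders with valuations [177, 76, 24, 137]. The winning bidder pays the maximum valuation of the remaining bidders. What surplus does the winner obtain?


Step 1: The winner is the agent with the highest value: agent 0 with value 177
Step 2: Values of other agents: [76, 24, 137]
Step 3: VCG payment = max of others' values = 137
Step 4: Surplus = 177 - 137 = 40

40


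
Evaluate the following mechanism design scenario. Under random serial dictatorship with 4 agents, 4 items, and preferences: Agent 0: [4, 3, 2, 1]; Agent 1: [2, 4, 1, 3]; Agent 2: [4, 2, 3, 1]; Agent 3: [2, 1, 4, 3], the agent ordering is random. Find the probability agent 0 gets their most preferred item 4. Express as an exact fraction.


Step 1: Agent 0 wants item 4
Step 2: There are 24 possible orderings of agents
Step 3: In 11 orderings, agent 0 gets item 4
Step 4: Probability = 11/24

11/24


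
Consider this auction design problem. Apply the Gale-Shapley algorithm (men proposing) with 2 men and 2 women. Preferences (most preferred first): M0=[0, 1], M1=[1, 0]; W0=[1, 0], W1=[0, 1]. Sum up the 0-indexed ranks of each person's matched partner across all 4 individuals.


Step 1: Run Gale-Shapley (men propose, women hold best offer):
  M0 proposes to W0; she accepts
  M1 proposes to W1; she accepts
Step 2: Final matching: W0-M0, W1-M1
Step 3: 0-indexed ranks (man's rank of his match, then woman's): 0 + 1 + 0 + 1
Step 4: Total rank sum = 2

2


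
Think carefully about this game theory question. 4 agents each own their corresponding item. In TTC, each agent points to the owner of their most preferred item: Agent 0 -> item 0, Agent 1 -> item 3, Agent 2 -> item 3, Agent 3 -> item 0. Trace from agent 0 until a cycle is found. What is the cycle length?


Step 1: Trace the pointer graph from agent 0: 0 -> 0
Step 2: A cycle is detected when we revisit agent 0
Step 3: The cycle is: 0 -> 0
Step 4: Cycle length = 1

1


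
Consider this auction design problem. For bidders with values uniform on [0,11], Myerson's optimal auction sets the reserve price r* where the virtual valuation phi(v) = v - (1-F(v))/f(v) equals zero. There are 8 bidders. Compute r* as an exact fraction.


Step 1: For U[0,11], F(v) = v/11 and f(v) = 1/11
Step 2: phi(v) = v - (1 - v/11)/(1/11) = v - (11 - v) = 2v - 11
Step 3: Set phi(r*) = 0: 2r* - 11 = 0
Step 4: r* = 11/2 (the number of bidders n = 8 does not enter)

11/2


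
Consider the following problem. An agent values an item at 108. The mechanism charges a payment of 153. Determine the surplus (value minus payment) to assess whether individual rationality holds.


Step 1: Surplus = value - payment = 108 - 153 = -45
Step 2: IR is violated (surplus < 0)

-45
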